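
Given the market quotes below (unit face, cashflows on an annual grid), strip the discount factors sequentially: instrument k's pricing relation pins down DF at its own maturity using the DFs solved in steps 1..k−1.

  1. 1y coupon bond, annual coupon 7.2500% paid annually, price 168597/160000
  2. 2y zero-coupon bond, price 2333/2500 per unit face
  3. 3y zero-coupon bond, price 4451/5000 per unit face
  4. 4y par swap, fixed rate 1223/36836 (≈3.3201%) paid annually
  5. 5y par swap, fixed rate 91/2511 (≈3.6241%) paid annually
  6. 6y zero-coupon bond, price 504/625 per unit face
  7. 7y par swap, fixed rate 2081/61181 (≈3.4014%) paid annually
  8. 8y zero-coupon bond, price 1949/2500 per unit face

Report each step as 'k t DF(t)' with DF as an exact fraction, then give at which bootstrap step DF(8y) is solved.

step 1 [1y] bond c/1=29/400: DF=(168597/160000 − 29/400·(0))/(1+29/400) = 393/400 ≈ 0.982500
step 2 [2y] zero: DF = P = 2333/2500 ≈ 0.933200
step 3 [3y] zero: DF = P = 4451/5000 ≈ 0.890200
step 4 [4y] swap r/1=1223/36836: DF=(1 − 1223/36836·(0.982500+0.933200+0.890200))/(1+1223/36836) = 8777/10000 ≈ 0.877700
step 5 [5y] swap r/1=91/2511: DF=(1 − 91/2511·(0.982500+0.933200+0.890200+0.877700))/(1+91/2511) = 4181/5000 ≈ 0.836200
step 6 [6y] zero: DF = P = 504/625 ≈ 0.806400
step 7 [7y] swap r/1=2081/61181: DF=(1 − 2081/61181·(0.982500+0.933200+0.890200+0.877700+0.836200+0.806400))/(1+2081/61181) = 7919/10000 ≈ 0.791900
step 8 [8y] zero: DF = P = 1949/2500 ≈ 0.779600

1 1 393/400
2 2 2333/2500
3 3 4451/5000
4 4 8777/10000
5 5 4181/5000
6 6 504/625
7 7 7919/10000
8 8 1949/2500
DF(8y) is solved at step 8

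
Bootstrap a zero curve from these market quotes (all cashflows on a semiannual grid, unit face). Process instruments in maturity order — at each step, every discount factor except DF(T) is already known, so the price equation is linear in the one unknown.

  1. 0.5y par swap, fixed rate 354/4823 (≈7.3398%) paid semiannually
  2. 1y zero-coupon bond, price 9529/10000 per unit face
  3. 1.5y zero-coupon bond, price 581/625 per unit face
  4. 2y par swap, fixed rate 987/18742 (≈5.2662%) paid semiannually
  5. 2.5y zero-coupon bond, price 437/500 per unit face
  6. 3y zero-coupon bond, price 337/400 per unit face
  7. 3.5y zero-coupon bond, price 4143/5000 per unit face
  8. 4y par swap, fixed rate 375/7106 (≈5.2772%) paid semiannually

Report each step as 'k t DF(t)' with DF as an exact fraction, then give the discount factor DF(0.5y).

step 1 [0.5y] swap r/2=177/4823: DF=(1 − 177/4823·(0))/(1+177/4823) = 4823/5000 ≈ 0.964600
step 2 [1y] zero: DF = P = 9529/10000 ≈ 0.952900
step 3 [1.5y] zero: DF = P = 581/625 ≈ 0.929600
step 4 [2y] swap r/2=987/37484: DF=(1 − 987/37484·(0.964600+0.952900+0.929600))/(1+987/37484) = 9013/10000 ≈ 0.901300
step 5 [2.5y] zero: DF = P = 437/500 ≈ 0.874000
step 6 [3y] zero: DF = P = 337/400 ≈ 0.842500
step 7 [3.5y] zero: DF = P = 4143/5000 ≈ 0.828600
step 8 [4y] swap r/2=375/14212: DF=(1 − 375/14212·(0.964600+0.952900+0.929600+0.901300+0.874000+0.842500+0.828600))/(1+375/14212) = 13/16 ≈ 0.812500

1 1/2 4823/5000
2 1 9529/10000
3 3/2 581/625
4 2 9013/10000
5 5/2 437/500
6 3 337/400
7 7/2 4143/5000
8 4 13/16
DF(0.5y) = 4823/5000 ≈ 0.964600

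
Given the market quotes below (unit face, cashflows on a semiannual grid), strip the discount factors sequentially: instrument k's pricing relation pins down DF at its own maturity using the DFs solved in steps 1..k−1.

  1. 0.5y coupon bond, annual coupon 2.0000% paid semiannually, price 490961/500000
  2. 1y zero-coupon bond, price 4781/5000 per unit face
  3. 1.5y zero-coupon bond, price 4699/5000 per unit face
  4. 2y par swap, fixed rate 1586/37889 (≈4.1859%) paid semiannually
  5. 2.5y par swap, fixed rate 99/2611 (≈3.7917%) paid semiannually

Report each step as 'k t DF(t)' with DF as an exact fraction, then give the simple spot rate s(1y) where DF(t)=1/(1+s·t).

1 1/2 4861/5000
2 1 4781/5000
3 3/2 4699/5000
4 2 9207/10000
5 5/2 9109/10000
s(1y) = (1/(4781/5000) − 1)/(1) = 219/4781 ≈ 4.5806%

step 1 [0.5y] bond c/2=1/100: DF=(490961/500000 − 1/100·(0))/(1+1/100) = 4861/5000 ≈ 0.972200
step 2 [1y] zero: DF = P = 4781/5000 ≈ 0.956200
step 3 [1.5y] zero: DF = P = 4699/5000 ≈ 0.939800
step 4 [2y] swap r/2=793/37889: DF=(1 − 793/37889·(0.972200+0.956200+0.939800))/(1+793/37889) = 9207/10000 ≈ 0.920700
step 5 [2.5y] swap r/2=99/5222: DF=(1 − 99/5222·(0.972200+0.956200+0.939800+0.920700))/(1+99/5222) = 9109/10000 ≈ 0.910900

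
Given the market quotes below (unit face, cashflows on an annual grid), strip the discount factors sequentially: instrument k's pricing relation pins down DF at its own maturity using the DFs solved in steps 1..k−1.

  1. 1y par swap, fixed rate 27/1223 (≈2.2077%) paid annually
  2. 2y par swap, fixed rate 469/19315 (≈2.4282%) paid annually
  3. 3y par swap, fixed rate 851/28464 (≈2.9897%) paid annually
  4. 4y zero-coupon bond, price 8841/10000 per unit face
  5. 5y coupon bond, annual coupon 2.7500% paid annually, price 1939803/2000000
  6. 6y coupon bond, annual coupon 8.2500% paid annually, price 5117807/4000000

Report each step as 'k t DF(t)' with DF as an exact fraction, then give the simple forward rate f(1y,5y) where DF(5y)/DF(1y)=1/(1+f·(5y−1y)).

step 1 [1y] swap r/1=27/1223: DF=(1 − 27/1223·(0))/(1+27/1223) = 1223/1250 ≈ 0.978400
step 2 [2y] swap r/1=469/19315: DF=(1 − 469/19315·(0.978400))/(1+469/19315) = 9531/10000 ≈ 0.953100
step 3 [3y] swap r/1=851/28464: DF=(1 − 851/28464·(0.978400+0.953100))/(1+851/28464) = 9149/10000 ≈ 0.914900
step 4 [4y] zero: DF = P = 8841/10000 ≈ 0.884100
step 5 [5y] bond c/1=11/400: DF=(1939803/2000000 − 11/400·(0.978400+0.953100+0.914900+0.884100))/(1+11/400) = 8441/10000 ≈ 0.844100
step 6 [6y] bond c/1=33/400: DF=(5117807/4000000 − 33/400·(0.978400+0.953100+0.914900+0.884100+0.844100))/(1+33/400) = 8333/10000 ≈ 0.833300

1 1 1223/1250
2 2 9531/10000
3 3 9149/10000
4 4 8841/10000
5 5 8441/10000
6 6 8333/10000
f(1y,5y) = ((1223/1250)/(8441/10000) − 1)/(4) = 1343/33764 ≈ 3.9776%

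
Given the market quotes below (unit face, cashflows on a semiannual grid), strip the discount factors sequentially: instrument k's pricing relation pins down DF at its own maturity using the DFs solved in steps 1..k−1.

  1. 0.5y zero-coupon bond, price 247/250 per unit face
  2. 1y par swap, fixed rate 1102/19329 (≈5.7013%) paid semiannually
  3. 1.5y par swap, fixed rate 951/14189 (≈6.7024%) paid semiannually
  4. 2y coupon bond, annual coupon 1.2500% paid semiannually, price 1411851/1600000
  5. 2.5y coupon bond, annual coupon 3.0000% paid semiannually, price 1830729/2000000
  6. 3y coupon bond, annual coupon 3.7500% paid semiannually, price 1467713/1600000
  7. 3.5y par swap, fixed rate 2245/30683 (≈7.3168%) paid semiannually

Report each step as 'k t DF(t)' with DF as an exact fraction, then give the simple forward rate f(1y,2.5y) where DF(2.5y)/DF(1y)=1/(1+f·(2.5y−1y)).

1 1/2 247/250
2 1 9449/10000
3 3/2 9049/10000
4 2 8593/10000
5 5/2 1059/1250
6 3 1021/1250
7 7/2 1551/2000
f(1y,2.5y) = ((9449/10000)/(1059/1250) − 1)/(3/2) = 977/12708 ≈ 7.6881%

step 1 [0.5y] zero: DF = P = 247/250 ≈ 0.988000
step 2 [1y] swap r/2=551/19329: DF=(1 − 551/19329·(0.988000))/(1+551/19329) = 9449/10000 ≈ 0.944900
step 3 [1.5y] swap r/2=951/28378: DF=(1 − 951/28378·(0.988000+0.944900))/(1+951/28378) = 9049/10000 ≈ 0.904900
step 4 [2y] bond c/2=1/160: DF=(1411851/1600000 − 1/160·(0.988000+0.944900+0.904900))/(1+1/160) = 8593/10000 ≈ 0.859300
step 5 [2.5y] bond c/2=3/200: DF=(1830729/2000000 − 3/200·(0.988000+0.944900+0.904900+0.859300))/(1+3/200) = 1059/1250 ≈ 0.847200
step 6 [3y] bond c/2=3/160: DF=(1467713/1600000 − 3/160·(0.988000+0.944900+0.904900+0.859300+0.847200))/(1+3/160) = 1021/1250 ≈ 0.816800
step 7 [3.5y] swap r/2=2245/61366: DF=(1 − 2245/61366·(0.988000+0.944900+0.904900+0.859300+0.847200+0.816800))/(1+2245/61366) = 1551/2000 ≈ 0.775500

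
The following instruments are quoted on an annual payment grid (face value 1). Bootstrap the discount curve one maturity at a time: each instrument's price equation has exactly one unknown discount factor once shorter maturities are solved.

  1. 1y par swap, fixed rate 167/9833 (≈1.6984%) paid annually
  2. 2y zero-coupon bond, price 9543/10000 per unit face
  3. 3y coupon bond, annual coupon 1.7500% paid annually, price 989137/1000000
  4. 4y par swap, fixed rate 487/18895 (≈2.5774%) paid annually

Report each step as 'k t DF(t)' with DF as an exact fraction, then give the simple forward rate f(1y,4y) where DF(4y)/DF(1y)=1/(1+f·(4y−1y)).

step 1 [1y] swap r/1=167/9833: DF=(1 − 167/9833·(0))/(1+167/9833) = 9833/10000 ≈ 0.983300
step 2 [2y] zero: DF = P = 9543/10000 ≈ 0.954300
step 3 [3y] bond c/1=7/400: DF=(989137/1000000 − 7/400·(0.983300+0.954300))/(1+7/400) = 2347/2500 ≈ 0.938800
step 4 [4y] swap r/1=487/18895: DF=(1 − 487/18895·(0.983300+0.954300+0.938800))/(1+487/18895) = 4513/5000 ≈ 0.902600

1 1 9833/10000
2 2 9543/10000
3 3 2347/2500
4 4 4513/5000
f(1y,4y) = ((9833/10000)/(4513/5000) − 1)/(3) = 269/9026 ≈ 2.9803%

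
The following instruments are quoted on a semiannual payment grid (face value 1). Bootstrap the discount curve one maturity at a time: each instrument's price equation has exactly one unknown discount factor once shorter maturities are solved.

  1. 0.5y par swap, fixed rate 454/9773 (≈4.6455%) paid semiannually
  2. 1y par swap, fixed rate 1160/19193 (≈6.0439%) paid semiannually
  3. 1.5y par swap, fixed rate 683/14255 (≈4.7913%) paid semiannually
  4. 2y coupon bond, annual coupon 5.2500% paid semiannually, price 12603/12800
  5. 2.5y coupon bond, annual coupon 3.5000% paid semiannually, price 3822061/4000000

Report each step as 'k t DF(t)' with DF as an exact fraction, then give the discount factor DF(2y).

step 1 [0.5y] swap r/2=227/9773: DF=(1 − 227/9773·(0))/(1+227/9773) = 9773/10000 ≈ 0.977300
step 2 [1y] swap r/2=580/19193: DF=(1 − 580/19193·(0.977300))/(1+580/19193) = 471/500 ≈ 0.942000
step 3 [1.5y] swap r/2=683/28510: DF=(1 − 683/28510·(0.977300+0.942000))/(1+683/28510) = 9317/10000 ≈ 0.931700
step 4 [2y] bond c/2=21/800: DF=(12603/12800 − 21/800·(0.977300+0.942000+0.931700))/(1+21/800) = 1773/2000 ≈ 0.886500
step 5 [2.5y] bond c/2=7/400: DF=(3822061/4000000 − 7/400·(0.977300+0.942000+0.931700+0.886500))/(1+7/400) = 2187/2500 ≈ 0.874800

1 1/2 9773/10000
2 1 471/500
3 3/2 9317/10000
4 2 1773/2000
5 5/2 2187/2500
DF(2y) = 1773/2000 ≈ 0.886500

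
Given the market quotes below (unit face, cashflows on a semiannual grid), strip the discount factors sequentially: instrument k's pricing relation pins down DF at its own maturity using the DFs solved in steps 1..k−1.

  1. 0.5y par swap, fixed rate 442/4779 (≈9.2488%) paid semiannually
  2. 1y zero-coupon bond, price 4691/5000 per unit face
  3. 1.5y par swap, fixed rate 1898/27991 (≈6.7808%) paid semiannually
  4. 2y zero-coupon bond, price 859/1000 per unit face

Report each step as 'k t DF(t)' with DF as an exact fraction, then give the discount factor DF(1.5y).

step 1 [0.5y] swap r/2=221/4779: DF=(1 − 221/4779·(0))/(1+221/4779) = 4779/5000 ≈ 0.955800
step 2 [1y] zero: DF = P = 4691/5000 ≈ 0.938200
step 3 [1.5y] swap r/2=949/27991: DF=(1 − 949/27991·(0.955800+0.938200))/(1+949/27991) = 9051/10000 ≈ 0.905100
step 4 [2y] zero: DF = P = 859/1000 ≈ 0.859000

1 1/2 4779/5000
2 1 4691/5000
3 3/2 9051/10000
4 2 859/1000
DF(1.5y) = 9051/10000 ≈ 0.905100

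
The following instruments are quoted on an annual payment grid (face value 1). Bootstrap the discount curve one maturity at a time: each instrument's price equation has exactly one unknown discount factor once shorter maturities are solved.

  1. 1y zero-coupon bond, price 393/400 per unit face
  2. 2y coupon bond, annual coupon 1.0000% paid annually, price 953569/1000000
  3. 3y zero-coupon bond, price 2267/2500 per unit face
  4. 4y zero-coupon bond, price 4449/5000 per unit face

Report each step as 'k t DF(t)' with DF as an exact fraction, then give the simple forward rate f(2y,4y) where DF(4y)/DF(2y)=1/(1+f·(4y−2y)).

1 1 393/400
2 2 584/625
3 3 2267/2500
4 4 4449/5000
f(2y,4y) = ((584/625)/(4449/5000) − 1)/(2) = 223/8898 ≈ 2.5062%

step 1 [1y] zero: DF = P = 393/400 ≈ 0.982500
step 2 [2y] bond c/1=1/100: DF=(953569/1000000 − 1/100·(0.982500))/(1+1/100) = 584/625 ≈ 0.934400
step 3 [3y] zero: DF = P = 2267/2500 ≈ 0.906800
step 4 [4y] zero: DF = P = 4449/5000 ≈ 0.889800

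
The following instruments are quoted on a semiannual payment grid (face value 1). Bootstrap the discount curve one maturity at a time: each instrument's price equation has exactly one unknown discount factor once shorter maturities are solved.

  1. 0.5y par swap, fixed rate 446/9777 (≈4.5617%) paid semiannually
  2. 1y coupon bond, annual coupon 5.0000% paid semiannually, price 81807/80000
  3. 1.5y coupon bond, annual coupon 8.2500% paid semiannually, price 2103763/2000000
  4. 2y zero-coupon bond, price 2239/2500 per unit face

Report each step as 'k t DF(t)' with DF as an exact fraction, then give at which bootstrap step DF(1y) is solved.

1 1/2 9777/10000
2 1 4869/5000
3 3/2 9329/10000
4 2 2239/2500
DF(1y) is solved at step 2

step 1 [0.5y] swap r/2=223/9777: DF=(1 − 223/9777·(0))/(1+223/9777) = 9777/10000 ≈ 0.977700
step 2 [1y] bond c/2=1/40: DF=(81807/80000 − 1/40·(0.977700))/(1+1/40) = 4869/5000 ≈ 0.973800
step 3 [1.5y] bond c/2=33/800: DF=(2103763/2000000 − 33/800·(0.977700+0.973800))/(1+33/800) = 9329/10000 ≈ 0.932900
step 4 [2y] zero: DF = P = 2239/2500 ≈ 0.895600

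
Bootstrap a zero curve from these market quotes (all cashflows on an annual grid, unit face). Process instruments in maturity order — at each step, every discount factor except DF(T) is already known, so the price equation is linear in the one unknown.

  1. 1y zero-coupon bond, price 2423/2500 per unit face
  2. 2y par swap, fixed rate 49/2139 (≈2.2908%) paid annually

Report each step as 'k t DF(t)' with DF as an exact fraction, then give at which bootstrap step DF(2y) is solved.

step 1 [1y] zero: DF = P = 2423/2500 ≈ 0.969200
step 2 [2y] swap r/1=49/2139: DF=(1 − 49/2139·(0.969200))/(1+49/2139) = 9559/10000 ≈ 0.955900

1 1 2423/2500
2 2 9559/10000
DF(2y) is solved at step 2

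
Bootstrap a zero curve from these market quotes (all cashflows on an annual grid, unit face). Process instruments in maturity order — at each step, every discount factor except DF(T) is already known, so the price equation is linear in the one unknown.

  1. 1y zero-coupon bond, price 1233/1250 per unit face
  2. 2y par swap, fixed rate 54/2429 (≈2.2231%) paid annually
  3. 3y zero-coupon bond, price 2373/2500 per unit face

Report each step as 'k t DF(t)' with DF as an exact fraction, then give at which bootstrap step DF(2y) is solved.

step 1 [1y] zero: DF = P = 1233/1250 ≈ 0.986400
step 2 [2y] swap r/1=54/2429: DF=(1 − 54/2429·(0.986400))/(1+54/2429) = 598/625 ≈ 0.956800
step 3 [3y] zero: DF = P = 2373/2500 ≈ 0.949200

1 1 1233/1250
2 2 598/625
3 3 2373/2500
DF(2y) is solved at step 2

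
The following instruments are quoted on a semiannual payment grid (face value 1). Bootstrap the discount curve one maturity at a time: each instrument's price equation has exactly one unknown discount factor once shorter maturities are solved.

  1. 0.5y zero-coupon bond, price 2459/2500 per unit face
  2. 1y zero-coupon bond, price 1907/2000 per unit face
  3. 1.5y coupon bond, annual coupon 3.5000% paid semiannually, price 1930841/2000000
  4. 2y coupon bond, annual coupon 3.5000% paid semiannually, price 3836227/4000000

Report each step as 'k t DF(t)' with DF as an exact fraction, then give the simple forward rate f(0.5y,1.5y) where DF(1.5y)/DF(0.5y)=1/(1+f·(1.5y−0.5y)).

1 1/2 2459/2500
2 1 1907/2000
3 3/2 1831/2000
4 2 1787/2000
f(0.5y,1.5y) = ((2459/2500)/(1831/2000) − 1)/(1) = 681/9155 ≈ 7.4386%

step 1 [0.5y] zero: DF = P = 2459/2500 ≈ 0.983600
step 2 [1y] zero: DF = P = 1907/2000 ≈ 0.953500
step 3 [1.5y] bond c/2=7/400: DF=(1930841/2000000 − 7/400·(0.983600+0.953500))/(1+7/400) = 1831/2000 ≈ 0.915500
step 4 [2y] bond c/2=7/400: DF=(3836227/4000000 − 7/400·(0.983600+0.953500+0.915500))/(1+7/400) = 1787/2000 ≈ 0.893500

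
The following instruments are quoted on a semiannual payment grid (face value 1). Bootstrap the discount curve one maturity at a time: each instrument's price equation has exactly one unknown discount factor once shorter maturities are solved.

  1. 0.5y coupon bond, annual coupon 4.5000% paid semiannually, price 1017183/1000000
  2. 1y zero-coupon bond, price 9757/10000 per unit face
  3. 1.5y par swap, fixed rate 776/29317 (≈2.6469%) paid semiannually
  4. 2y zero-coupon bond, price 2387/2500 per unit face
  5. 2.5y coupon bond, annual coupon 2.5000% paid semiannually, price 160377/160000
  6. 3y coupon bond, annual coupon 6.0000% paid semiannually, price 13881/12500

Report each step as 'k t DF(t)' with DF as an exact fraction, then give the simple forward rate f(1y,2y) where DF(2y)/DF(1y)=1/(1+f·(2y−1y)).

1 1/2 2487/2500
2 1 9757/10000
3 3/2 2403/2500
4 2 2387/2500
5 5/2 471/500
6 3 15/16
f(1y,2y) = ((9757/10000)/(2387/2500) − 1)/(1) = 19/868 ≈ 2.1889%

step 1 [0.5y] bond c/2=9/400: DF=(1017183/1000000 − 9/400·(0))/(1+9/400) = 2487/2500 ≈ 0.994800
step 2 [1y] zero: DF = P = 9757/10000 ≈ 0.975700
step 3 [1.5y] swap r/2=388/29317: DF=(1 − 388/29317·(0.994800+0.975700))/(1+388/29317) = 2403/2500 ≈ 0.961200
step 4 [2y] zero: DF = P = 2387/2500 ≈ 0.954800
step 5 [2.5y] bond c/2=1/80: DF=(160377/160000 − 1/80·(0.994800+0.975700+0.961200+0.954800))/(1+1/80) = 471/500 ≈ 0.942000
step 6 [3y] bond c/2=3/100: DF=(13881/12500 − 3/100·(0.994800+0.975700+0.961200+0.954800+0.942000))/(1+3/100) = 15/16 ≈ 0.937500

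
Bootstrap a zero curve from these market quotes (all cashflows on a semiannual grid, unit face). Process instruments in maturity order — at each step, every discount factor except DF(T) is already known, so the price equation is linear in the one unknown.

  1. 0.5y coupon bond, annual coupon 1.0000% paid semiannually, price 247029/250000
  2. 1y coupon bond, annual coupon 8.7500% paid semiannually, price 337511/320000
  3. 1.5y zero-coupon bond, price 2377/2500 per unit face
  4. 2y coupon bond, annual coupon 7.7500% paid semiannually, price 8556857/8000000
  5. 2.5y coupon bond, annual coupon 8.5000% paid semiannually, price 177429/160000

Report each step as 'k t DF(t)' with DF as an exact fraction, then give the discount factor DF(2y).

1 1/2 1229/1250
2 1 9693/10000
3 3/2 2377/2500
4 2 4607/5000
5 5/2 4539/5000
DF(2y) = 4607/5000 ≈ 0.921400

step 1 [0.5y] bond c/2=1/200: DF=(247029/250000 − 1/200·(0))/(1+1/200) = 1229/1250 ≈ 0.983200
step 2 [1y] bond c/2=7/160: DF=(337511/320000 − 7/160·(0.983200))/(1+7/160) = 9693/10000 ≈ 0.969300
step 3 [1.5y] zero: DF = P = 2377/2500 ≈ 0.950800
step 4 [2y] bond c/2=31/800: DF=(8556857/8000000 − 31/800·(0.983200+0.969300+0.950800))/(1+31/800) = 4607/5000 ≈ 0.921400
step 5 [2.5y] bond c/2=17/400: DF=(177429/160000 − 17/400·(0.983200+0.969300+0.950800+0.921400))/(1+17/400) = 4539/5000 ≈ 0.907800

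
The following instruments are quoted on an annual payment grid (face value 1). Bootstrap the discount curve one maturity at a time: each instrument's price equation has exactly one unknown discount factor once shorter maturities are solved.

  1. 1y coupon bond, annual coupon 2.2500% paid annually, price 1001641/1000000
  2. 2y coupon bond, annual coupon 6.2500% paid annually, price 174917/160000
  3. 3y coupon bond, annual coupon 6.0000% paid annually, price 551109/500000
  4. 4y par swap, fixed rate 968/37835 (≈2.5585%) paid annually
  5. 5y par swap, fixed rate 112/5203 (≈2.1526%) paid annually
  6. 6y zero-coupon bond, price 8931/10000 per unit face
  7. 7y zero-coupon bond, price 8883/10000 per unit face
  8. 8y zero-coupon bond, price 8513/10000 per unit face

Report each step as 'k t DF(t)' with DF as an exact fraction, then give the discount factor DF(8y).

1 1 2449/2500
2 2 9713/10000
3 3 4647/5000
4 4 1129/1250
5 5 562/625
6 6 8931/10000
7 7 8883/10000
8 8 8513/10000
DF(8y) = 8513/10000 ≈ 0.851300

step 1 [1y] bond c/1=9/400: DF=(1001641/1000000 − 9/400·(0))/(1+9/400) = 2449/2500 ≈ 0.979600
step 2 [2y] bond c/1=1/16: DF=(174917/160000 − 1/16·(0.979600))/(1+1/16) = 9713/10000 ≈ 0.971300
step 3 [3y] bond c/1=3/50: DF=(551109/500000 − 3/50·(0.979600+0.971300))/(1+3/50) = 4647/5000 ≈ 0.929400
step 4 [4y] swap r/1=968/37835: DF=(1 − 968/37835·(0.979600+0.971300+0.929400))/(1+968/37835) = 1129/1250 ≈ 0.903200
step 5 [5y] swap r/1=112/5203: DF=(1 − 112/5203·(0.979600+0.971300+0.929400+0.903200))/(1+112/5203) = 562/625 ≈ 0.899200
step 6 [6y] zero: DF = P = 8931/10000 ≈ 0.893100
step 7 [7y] zero: DF = P = 8883/10000 ≈ 0.888300
step 8 [8y] zero: DF = P = 8513/10000 ≈ 0.851300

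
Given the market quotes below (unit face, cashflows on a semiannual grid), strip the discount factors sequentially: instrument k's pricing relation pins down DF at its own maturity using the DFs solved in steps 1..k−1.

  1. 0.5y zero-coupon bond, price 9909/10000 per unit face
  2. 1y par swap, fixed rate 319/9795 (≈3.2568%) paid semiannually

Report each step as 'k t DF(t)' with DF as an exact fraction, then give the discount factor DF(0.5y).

1 1/2 9909/10000
2 1 9681/10000
DF(0.5y) = 9909/10000 ≈ 0.990900

step 1 [0.5y] zero: DF = P = 9909/10000 ≈ 0.990900
step 2 [1y] swap r/2=319/19590: DF=(1 − 319/19590·(0.990900))/(1+319/19590) = 9681/10000 ≈ 0.968100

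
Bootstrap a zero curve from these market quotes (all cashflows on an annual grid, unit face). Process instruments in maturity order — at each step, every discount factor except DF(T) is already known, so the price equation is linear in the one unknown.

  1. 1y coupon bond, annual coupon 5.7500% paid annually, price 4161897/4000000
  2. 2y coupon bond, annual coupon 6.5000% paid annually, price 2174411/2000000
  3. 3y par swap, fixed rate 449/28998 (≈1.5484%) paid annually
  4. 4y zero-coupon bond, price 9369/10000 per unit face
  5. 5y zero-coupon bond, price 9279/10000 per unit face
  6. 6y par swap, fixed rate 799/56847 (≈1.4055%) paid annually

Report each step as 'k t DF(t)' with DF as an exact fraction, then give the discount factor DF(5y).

step 1 [1y] bond c/1=23/400: DF=(4161897/4000000 − 23/400·(0))/(1+23/400) = 9839/10000 ≈ 0.983900
step 2 [2y] bond c/1=13/200: DF=(2174411/2000000 − 13/200·(0.983900))/(1+13/200) = 1201/1250 ≈ 0.960800
step 3 [3y] swap r/1=449/28998: DF=(1 − 449/28998·(0.983900+0.960800))/(1+449/28998) = 9551/10000 ≈ 0.955100
step 4 [4y] zero: DF = P = 9369/10000 ≈ 0.936900
step 5 [5y] zero: DF = P = 9279/10000 ≈ 0.927900
step 6 [6y] swap r/1=799/56847: DF=(1 − 799/56847·(0.983900+0.960800+0.955100+0.936900+0.927900))/(1+799/56847) = 9201/10000 ≈ 0.920100

1 1 9839/10000
2 2 1201/1250
3 3 9551/10000
4 4 9369/10000
5 5 9279/10000
6 6 9201/10000
DF(5y) = 9279/10000 ≈ 0.927900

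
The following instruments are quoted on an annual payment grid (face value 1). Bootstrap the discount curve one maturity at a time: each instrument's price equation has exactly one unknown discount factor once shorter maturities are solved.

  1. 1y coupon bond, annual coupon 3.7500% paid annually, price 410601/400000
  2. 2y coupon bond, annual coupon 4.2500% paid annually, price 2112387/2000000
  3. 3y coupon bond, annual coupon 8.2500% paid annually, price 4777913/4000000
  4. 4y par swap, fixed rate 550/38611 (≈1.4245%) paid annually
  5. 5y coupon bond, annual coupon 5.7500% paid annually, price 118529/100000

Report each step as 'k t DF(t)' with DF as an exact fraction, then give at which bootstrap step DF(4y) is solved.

1 1 4947/5000
2 2 608/625
3 3 9539/10000
4 4 189/200
5 5 9109/10000
DF(4y) is solved at step 4

step 1 [1y] bond c/1=3/80: DF=(410601/400000 − 3/80·(0))/(1+3/80) = 4947/5000 ≈ 0.989400
step 2 [2y] bond c/1=17/400: DF=(2112387/2000000 − 17/400·(0.989400))/(1+17/400) = 608/625 ≈ 0.972800
step 3 [3y] bond c/1=33/400: DF=(4777913/4000000 − 33/400·(0.989400+0.972800))/(1+33/400) = 9539/10000 ≈ 0.953900
step 4 [4y] swap r/1=550/38611: DF=(1 − 550/38611·(0.989400+0.972800+0.953900))/(1+550/38611) = 189/200 ≈ 0.945000
step 5 [5y] bond c/1=23/400: DF=(118529/100000 − 23/400·(0.989400+0.972800+0.953900+0.945000))/(1+23/400) = 9109/10000 ≈ 0.910900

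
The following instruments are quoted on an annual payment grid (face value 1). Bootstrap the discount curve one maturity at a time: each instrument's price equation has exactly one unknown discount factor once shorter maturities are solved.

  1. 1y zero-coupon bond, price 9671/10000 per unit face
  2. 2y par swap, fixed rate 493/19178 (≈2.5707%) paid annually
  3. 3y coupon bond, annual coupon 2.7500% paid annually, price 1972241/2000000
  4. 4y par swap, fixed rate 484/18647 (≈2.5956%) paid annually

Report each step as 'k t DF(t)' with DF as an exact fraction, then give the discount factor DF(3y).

step 1 [1y] zero: DF = P = 9671/10000 ≈ 0.967100
step 2 [2y] swap r/1=493/19178: DF=(1 − 493/19178·(0.967100))/(1+493/19178) = 9507/10000 ≈ 0.950700
step 3 [3y] bond c/1=11/400: DF=(1972241/2000000 − 11/400·(0.967100+0.950700))/(1+11/400) = 2271/2500 ≈ 0.908400
step 4 [4y] swap r/1=484/18647: DF=(1 − 484/18647·(0.967100+0.950700+0.908400))/(1+484/18647) = 1129/1250 ≈ 0.903200

1 1 9671/10000
2 2 9507/10000
3 3 2271/2500
4 4 1129/1250
DF(3y) = 2271/2500 ≈ 0.908400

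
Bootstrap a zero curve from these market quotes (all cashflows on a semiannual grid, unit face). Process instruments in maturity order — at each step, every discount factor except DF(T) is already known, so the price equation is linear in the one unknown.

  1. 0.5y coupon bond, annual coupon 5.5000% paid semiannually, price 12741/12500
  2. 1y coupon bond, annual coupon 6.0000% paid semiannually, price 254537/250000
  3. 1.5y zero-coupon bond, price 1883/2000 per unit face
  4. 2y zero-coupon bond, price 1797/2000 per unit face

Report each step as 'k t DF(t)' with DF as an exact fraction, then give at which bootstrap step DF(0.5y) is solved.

1 1/2 124/125
2 1 2399/2500
3 3/2 1883/2000
4 2 1797/2000
DF(0.5y) is solved at step 1

step 1 [0.5y] bond c/2=11/400: DF=(12741/12500 − 11/400·(0))/(1+11/400) = 124/125 ≈ 0.992000
step 2 [1y] bond c/2=3/100: DF=(254537/250000 − 3/100·(0.992000))/(1+3/100) = 2399/2500 ≈ 0.959600
step 3 [1.5y] zero: DF = P = 1883/2000 ≈ 0.941500
step 4 [2y] zero: DF = P = 1797/2000 ≈ 0.898500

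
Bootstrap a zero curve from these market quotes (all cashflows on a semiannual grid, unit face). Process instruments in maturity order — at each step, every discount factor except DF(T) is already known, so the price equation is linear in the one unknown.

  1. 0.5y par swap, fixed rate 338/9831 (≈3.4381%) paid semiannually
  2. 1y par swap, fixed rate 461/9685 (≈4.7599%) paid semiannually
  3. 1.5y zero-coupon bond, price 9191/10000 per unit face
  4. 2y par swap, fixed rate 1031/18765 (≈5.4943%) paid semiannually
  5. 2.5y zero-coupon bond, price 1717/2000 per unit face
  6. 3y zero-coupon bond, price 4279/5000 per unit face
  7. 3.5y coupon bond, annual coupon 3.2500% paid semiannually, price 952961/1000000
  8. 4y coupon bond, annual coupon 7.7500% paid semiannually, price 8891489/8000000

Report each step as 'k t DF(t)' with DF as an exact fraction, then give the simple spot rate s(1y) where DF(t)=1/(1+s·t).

step 1 [0.5y] swap r/2=169/9831: DF=(1 − 169/9831·(0))/(1+169/9831) = 9831/10000 ≈ 0.983100
step 2 [1y] swap r/2=461/19370: DF=(1 − 461/19370·(0.983100))/(1+461/19370) = 9539/10000 ≈ 0.953900
step 3 [1.5y] zero: DF = P = 9191/10000 ≈ 0.919100
step 4 [2y] swap r/2=1031/37530: DF=(1 − 1031/37530·(0.983100+0.953900+0.919100))/(1+1031/37530) = 8969/10000 ≈ 0.896900
step 5 [2.5y] zero: DF = P = 1717/2000 ≈ 0.858500
step 6 [3y] zero: DF = P = 4279/5000 ≈ 0.855800
step 7 [3.5y] bond c/2=13/800: DF=(952961/1000000 − 13/800·(0.983100+0.953900+0.919100+0.896900+0.858500+0.855800))/(1+13/800) = 8503/10000 ≈ 0.850300
step 8 [4y] bond c/2=31/800: DF=(8891489/8000000 − 31/800·(0.983100+0.953900+0.919100+0.896900+0.858500+0.855800+0.850300))/(1+31/800) = 8343/10000 ≈ 0.834300

1 1/2 9831/10000
2 1 9539/10000
3 3/2 9191/10000
4 2 8969/10000
5 5/2 1717/2000
6 3 4279/5000
7 7/2 8503/10000
8 4 8343/10000
s(1y) = (1/(9539/10000) − 1)/(1) = 461/9539 ≈ 4.8328%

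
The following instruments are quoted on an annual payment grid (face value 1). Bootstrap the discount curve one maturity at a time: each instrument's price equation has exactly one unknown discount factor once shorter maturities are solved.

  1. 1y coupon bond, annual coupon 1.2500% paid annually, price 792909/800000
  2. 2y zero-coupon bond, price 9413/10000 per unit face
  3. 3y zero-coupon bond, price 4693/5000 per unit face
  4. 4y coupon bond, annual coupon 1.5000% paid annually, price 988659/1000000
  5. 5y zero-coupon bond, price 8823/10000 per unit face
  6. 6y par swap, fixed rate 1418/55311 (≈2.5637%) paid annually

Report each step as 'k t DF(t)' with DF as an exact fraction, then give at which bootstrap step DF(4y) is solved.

1 1 9789/10000
2 2 9413/10000
3 3 4693/5000
4 4 4659/5000
5 5 8823/10000
6 6 4291/5000
DF(4y) is solved at step 4

step 1 [1y] bond c/1=1/80: DF=(792909/800000 − 1/80·(0))/(1+1/80) = 9789/10000 ≈ 0.978900
step 2 [2y] zero: DF = P = 9413/10000 ≈ 0.941300
step 3 [3y] zero: DF = P = 4693/5000 ≈ 0.938600
step 4 [4y] bond c/1=3/200: DF=(988659/1000000 − 3/200·(0.978900+0.941300+0.938600))/(1+3/200) = 4659/5000 ≈ 0.931800
step 5 [5y] zero: DF = P = 8823/10000 ≈ 0.882300
step 6 [6y] swap r/1=1418/55311: DF=(1 − 1418/55311·(0.978900+0.941300+0.938600+0.931800+0.882300))/(1+1418/55311) = 4291/5000 ≈ 0.858200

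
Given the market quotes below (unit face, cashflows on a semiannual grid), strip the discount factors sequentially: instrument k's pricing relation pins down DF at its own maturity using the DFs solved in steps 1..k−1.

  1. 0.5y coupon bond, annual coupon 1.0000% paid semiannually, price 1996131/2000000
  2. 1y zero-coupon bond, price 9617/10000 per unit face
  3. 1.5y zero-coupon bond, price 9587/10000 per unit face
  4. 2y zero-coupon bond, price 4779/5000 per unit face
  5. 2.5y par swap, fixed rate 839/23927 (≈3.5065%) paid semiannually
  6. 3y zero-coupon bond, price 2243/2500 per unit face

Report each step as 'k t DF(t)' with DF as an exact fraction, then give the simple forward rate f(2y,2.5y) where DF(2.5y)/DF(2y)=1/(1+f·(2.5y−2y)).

1 1/2 9931/10000
2 1 9617/10000
3 3/2 9587/10000
4 2 4779/5000
5 5/2 9161/10000
6 3 2243/2500
f(2y,2.5y) = ((4779/5000)/(9161/10000) − 1)/(1/2) = 794/9161 ≈ 8.6672%

step 1 [0.5y] bond c/2=1/200: DF=(1996131/2000000 − 1/200·(0))/(1+1/200) = 9931/10000 ≈ 0.993100
step 2 [1y] zero: DF = P = 9617/10000 ≈ 0.961700
step 3 [1.5y] zero: DF = P = 9587/10000 ≈ 0.958700
step 4 [2y] zero: DF = P = 4779/5000 ≈ 0.955800
step 5 [2.5y] swap r/2=839/47854: DF=(1 − 839/47854·(0.993100+0.961700+0.958700+0.955800))/(1+839/47854) = 9161/10000 ≈ 0.916100
step 6 [3y] zero: DF = P = 2243/2500 ≈ 0.897200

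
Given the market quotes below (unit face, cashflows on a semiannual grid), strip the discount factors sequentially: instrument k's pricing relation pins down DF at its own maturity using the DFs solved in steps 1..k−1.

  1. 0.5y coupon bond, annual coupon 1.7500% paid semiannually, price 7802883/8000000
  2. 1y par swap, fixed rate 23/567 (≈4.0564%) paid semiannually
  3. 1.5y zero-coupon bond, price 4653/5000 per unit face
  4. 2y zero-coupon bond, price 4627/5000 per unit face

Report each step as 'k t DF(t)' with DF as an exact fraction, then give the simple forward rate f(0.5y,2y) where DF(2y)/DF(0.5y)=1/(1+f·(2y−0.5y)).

1 1/2 9669/10000
2 1 9609/10000
3 3/2 4653/5000
4 2 4627/5000
f(0.5y,2y) = ((9669/10000)/(4627/5000) − 1)/(3/2) = 415/13881 ≈ 2.9897%

step 1 [0.5y] bond c/2=7/800: DF=(7802883/8000000 − 7/800·(0))/(1+7/800) = 9669/10000 ≈ 0.966900
step 2 [1y] swap r/2=23/1134: DF=(1 − 23/1134·(0.966900))/(1+23/1134) = 9609/10000 ≈ 0.960900
step 3 [1.5y] zero: DF = P = 4653/5000 ≈ 0.930600
step 4 [2y] zero: DF = P = 4627/5000 ≈ 0.925400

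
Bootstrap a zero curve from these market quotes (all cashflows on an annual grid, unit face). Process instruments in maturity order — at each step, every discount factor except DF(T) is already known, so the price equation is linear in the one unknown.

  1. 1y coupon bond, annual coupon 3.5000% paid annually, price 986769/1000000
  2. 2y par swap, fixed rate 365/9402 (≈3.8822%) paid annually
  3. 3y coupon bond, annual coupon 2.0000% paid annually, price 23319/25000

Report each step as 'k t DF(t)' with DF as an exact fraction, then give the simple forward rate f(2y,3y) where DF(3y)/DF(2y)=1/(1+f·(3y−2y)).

1 1 4767/5000
2 2 927/1000
3 3 1097/1250
f(2y,3y) = ((927/1000)/(1097/1250) − 1)/(1) = 247/4388 ≈ 5.6290%

step 1 [1y] bond c/1=7/200: DF=(986769/1000000 − 7/200·(0))/(1+7/200) = 4767/5000 ≈ 0.953400
step 2 [2y] swap r/1=365/9402: DF=(1 − 365/9402·(0.953400))/(1+365/9402) = 927/1000 ≈ 0.927000
step 3 [3y] bond c/1=1/50: DF=(23319/25000 − 1/50·(0.953400+0.927000))/(1+1/50) = 1097/1250 ≈ 0.877600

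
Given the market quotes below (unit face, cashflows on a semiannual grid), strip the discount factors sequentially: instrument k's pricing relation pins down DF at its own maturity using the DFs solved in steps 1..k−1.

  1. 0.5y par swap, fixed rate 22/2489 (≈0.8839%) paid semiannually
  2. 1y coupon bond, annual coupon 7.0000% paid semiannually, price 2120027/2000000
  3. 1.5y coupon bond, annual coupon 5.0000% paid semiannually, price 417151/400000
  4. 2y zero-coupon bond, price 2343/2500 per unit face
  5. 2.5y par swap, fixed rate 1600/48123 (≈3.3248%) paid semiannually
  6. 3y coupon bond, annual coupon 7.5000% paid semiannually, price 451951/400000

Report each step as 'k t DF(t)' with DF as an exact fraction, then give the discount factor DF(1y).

step 1 [0.5y] swap r/2=11/2489: DF=(1 − 11/2489·(0))/(1+11/2489) = 2489/2500 ≈ 0.995600
step 2 [1y] bond c/2=7/200: DF=(2120027/2000000 − 7/200·(0.995600))/(1+7/200) = 1981/2000 ≈ 0.990500
step 3 [1.5y] bond c/2=1/40: DF=(417151/400000 − 1/40·(0.995600+0.990500))/(1+1/40) = 969/1000 ≈ 0.969000
step 4 [2y] zero: DF = P = 2343/2500 ≈ 0.937200
step 5 [2.5y] swap r/2=800/48123: DF=(1 − 800/48123·(0.995600+0.990500+0.969000+0.937200))/(1+800/48123) = 23/25 ≈ 0.920000
step 6 [3y] bond c/2=3/80: DF=(451951/400000 − 3/80·(0.995600+0.990500+0.969000+0.937200+0.920000))/(1+3/80) = 9151/10000 ≈ 0.915100

1 1/2 2489/2500
2 1 1981/2000
3 3/2 969/1000
4 2 2343/2500
5 5/2 23/25
6 3 9151/10000
DF(1y) = 1981/2000 ≈ 0.990500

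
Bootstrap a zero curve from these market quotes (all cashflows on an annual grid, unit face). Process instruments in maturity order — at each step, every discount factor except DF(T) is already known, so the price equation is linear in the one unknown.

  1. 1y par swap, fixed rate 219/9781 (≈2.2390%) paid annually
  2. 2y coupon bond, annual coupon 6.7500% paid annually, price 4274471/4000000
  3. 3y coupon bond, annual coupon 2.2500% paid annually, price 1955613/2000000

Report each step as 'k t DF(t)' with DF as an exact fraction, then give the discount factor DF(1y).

1 1 9781/10000
2 2 587/625
3 3 9141/10000
DF(1y) = 9781/10000 ≈ 0.978100

step 1 [1y] swap r/1=219/9781: DF=(1 − 219/9781·(0))/(1+219/9781) = 9781/10000 ≈ 0.978100
step 2 [2y] bond c/1=27/400: DF=(4274471/4000000 − 27/400·(0.978100))/(1+27/400) = 587/625 ≈ 0.939200
step 3 [3y] bond c/1=9/400: DF=(1955613/2000000 − 9/400·(0.978100+0.939200))/(1+9/400) = 9141/10000 ≈ 0.914100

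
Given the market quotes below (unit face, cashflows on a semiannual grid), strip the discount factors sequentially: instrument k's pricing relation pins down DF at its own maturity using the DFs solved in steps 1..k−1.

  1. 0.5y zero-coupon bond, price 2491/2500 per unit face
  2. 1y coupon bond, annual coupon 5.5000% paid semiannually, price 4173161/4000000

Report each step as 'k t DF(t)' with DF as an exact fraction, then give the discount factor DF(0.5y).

1 1/2 2491/2500
2 1 9887/10000
DF(0.5y) = 2491/2500 ≈ 0.996400

step 1 [0.5y] zero: DF = P = 2491/2500 ≈ 0.996400
step 2 [1y] bond c/2=11/400: DF=(4173161/4000000 − 11/400·(0.996400))/(1+11/400) = 9887/10000 ≈ 0.988700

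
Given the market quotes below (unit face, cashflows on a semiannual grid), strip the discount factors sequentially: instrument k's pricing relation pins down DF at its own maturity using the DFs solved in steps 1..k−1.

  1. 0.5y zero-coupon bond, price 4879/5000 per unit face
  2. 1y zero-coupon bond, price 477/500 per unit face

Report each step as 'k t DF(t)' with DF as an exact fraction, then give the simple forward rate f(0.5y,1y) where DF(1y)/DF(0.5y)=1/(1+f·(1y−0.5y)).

1 1/2 4879/5000
2 1 477/500
f(0.5y,1y) = ((4879/5000)/(477/500) − 1)/(1/2) = 109/2385 ≈ 4.5702%

step 1 [0.5y] zero: DF = P = 4879/5000 ≈ 0.975800
step 2 [1y] zero: DF = P = 477/500 ≈ 0.954000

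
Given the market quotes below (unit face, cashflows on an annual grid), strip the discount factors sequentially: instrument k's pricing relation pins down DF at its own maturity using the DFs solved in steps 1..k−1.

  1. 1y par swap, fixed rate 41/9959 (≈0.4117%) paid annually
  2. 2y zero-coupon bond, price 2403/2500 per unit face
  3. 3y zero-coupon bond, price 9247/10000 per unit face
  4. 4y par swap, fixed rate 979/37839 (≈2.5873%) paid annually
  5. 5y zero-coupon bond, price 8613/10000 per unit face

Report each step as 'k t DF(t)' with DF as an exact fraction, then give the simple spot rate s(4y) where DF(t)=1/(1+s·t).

1 1 9959/10000
2 2 2403/2500
3 3 9247/10000
4 4 9021/10000
5 5 8613/10000
s(4y) = (1/(9021/10000) − 1)/(4) = 979/36084 ≈ 2.7131%

step 1 [1y] swap r/1=41/9959: DF=(1 − 41/9959·(0))/(1+41/9959) = 9959/10000 ≈ 0.995900
step 2 [2y] zero: DF = P = 2403/2500 ≈ 0.961200
step 3 [3y] zero: DF = P = 9247/10000 ≈ 0.924700
step 4 [4y] swap r/1=979/37839: DF=(1 − 979/37839·(0.995900+0.961200+0.924700))/(1+979/37839) = 9021/10000 ≈ 0.902100
step 5 [5y] zero: DF = P = 8613/10000 ≈ 0.861300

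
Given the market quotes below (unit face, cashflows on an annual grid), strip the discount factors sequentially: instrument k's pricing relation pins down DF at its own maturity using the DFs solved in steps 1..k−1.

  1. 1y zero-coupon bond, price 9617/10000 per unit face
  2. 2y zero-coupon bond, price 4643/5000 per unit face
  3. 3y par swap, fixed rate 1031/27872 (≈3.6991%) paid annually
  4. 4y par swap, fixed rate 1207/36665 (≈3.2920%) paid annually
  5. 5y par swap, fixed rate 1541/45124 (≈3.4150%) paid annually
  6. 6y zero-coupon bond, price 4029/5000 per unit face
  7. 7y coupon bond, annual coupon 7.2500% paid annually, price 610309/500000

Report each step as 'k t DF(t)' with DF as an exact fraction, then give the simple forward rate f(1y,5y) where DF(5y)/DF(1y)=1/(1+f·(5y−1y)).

step 1 [1y] zero: DF = P = 9617/10000 ≈ 0.961700
step 2 [2y] zero: DF = P = 4643/5000 ≈ 0.928600
step 3 [3y] swap r/1=1031/27872: DF=(1 − 1031/27872·(0.961700+0.928600))/(1+1031/27872) = 8969/10000 ≈ 0.896900
step 4 [4y] swap r/1=1207/36665: DF=(1 − 1207/36665·(0.961700+0.928600+0.896900))/(1+1207/36665) = 8793/10000 ≈ 0.879300
step 5 [5y] swap r/1=1541/45124: DF=(1 − 1541/45124·(0.961700+0.928600+0.896900+0.879300))/(1+1541/45124) = 8459/10000 ≈ 0.845900
step 6 [6y] zero: DF = P = 4029/5000 ≈ 0.805800
step 7 [7y] bond c/1=29/400: DF=(610309/500000 − 29/400·(0.961700+0.928600+0.896900+0.879300+0.845900+0.805800))/(1+29/400) = 3893/5000 ≈ 0.778600

1 1 9617/10000
2 2 4643/5000
3 3 8969/10000
4 4 8793/10000
5 5 8459/10000
6 6 4029/5000
7 7 3893/5000
f(1y,5y) = ((9617/10000)/(8459/10000) − 1)/(4) = 579/16918 ≈ 3.4224%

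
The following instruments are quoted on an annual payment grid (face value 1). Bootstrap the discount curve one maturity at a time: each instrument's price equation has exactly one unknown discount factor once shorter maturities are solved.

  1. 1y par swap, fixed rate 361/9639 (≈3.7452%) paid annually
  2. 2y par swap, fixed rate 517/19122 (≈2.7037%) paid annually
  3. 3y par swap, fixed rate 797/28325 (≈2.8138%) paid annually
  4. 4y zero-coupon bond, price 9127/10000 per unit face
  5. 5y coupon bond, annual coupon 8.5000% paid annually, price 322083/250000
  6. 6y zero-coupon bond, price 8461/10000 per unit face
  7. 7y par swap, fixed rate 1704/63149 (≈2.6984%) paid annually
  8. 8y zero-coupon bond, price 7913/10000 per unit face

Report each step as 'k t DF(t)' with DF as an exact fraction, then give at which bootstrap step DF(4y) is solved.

step 1 [1y] swap r/1=361/9639: DF=(1 − 361/9639·(0))/(1+361/9639) = 9639/10000 ≈ 0.963900
step 2 [2y] swap r/1=517/19122: DF=(1 − 517/19122·(0.963900))/(1+517/19122) = 9483/10000 ≈ 0.948300
step 3 [3y] swap r/1=797/28325: DF=(1 − 797/28325·(0.963900+0.948300))/(1+797/28325) = 9203/10000 ≈ 0.920300
step 4 [4y] zero: DF = P = 9127/10000 ≈ 0.912700
step 5 [5y] bond c/1=17/200: DF=(322083/250000 − 17/200·(0.963900+0.948300+0.920300+0.912700))/(1+17/200) = 447/500 ≈ 0.894000
step 6 [6y] zero: DF = P = 8461/10000 ≈ 0.846100
step 7 [7y] swap r/1=1704/63149: DF=(1 − 1704/63149·(0.963900+0.948300+0.920300+0.912700+0.894000+0.846100))/(1+1704/63149) = 1037/1250 ≈ 0.829600
step 8 [8y] zero: DF = P = 7913/10000 ≈ 0.791300

1 1 9639/10000
2 2 9483/10000
3 3 9203/10000
4 4 9127/10000
5 5 447/500
6 6 8461/10000
7 7 1037/1250
8 8 7913/10000
DF(4y) is solved at step 4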